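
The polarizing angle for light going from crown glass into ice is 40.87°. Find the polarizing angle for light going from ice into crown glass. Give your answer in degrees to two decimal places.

θ_B' ≈ 49.13°

The two Brewster angles are complementary: θ_B' = 90° − θ_B = 90° − 40.87° = 49.13°.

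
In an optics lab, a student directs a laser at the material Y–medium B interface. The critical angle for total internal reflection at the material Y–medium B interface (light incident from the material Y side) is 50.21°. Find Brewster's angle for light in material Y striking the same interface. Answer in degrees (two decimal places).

n₂/n₁ = sin θ_c = sin 50.21° = 0.7684.
tan θ_B equals the same ratio, so θ_B = arctan(0.7684) = 37.54°.

θ_B ≈ 37.54°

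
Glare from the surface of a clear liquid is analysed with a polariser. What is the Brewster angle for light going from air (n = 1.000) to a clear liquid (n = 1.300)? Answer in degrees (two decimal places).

Here n₂/n₁ = 1.300/1.000 = 1.3000, and Brewster's law gives tan θ_B = n₂/n₁.
So θ_B = arctan 1.3000 = 52.43°.

θ_B ≈ 52.43°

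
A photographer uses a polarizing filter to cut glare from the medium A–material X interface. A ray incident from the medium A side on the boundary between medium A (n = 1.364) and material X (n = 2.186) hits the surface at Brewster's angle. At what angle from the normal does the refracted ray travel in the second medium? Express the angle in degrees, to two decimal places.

θ_t ≈ 31.96°

First find Brewster's angle: tan θ_B = 2.186/1.364 = 1.6026, giving θ_B = 58.04°.
The refracted ray is perpendicular to the reflected ray, so θ_t = 90° − θ_B = 31.96°.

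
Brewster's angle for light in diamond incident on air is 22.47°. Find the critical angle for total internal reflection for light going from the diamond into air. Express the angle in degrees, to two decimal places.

From Brewster, n₂/n₁ = tan θ_B = tan 22.47° = 0.4136.
Then sin θ_c = n₂/n₁ = 0.4136, so θ_c = arcsin 0.4136 = 24.43°.

θ_c ≈ 24.43°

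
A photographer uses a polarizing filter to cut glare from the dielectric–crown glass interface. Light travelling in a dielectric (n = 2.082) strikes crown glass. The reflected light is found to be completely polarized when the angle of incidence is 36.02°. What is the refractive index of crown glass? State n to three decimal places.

n ≈ 1.514

Brewster's law: tan θ_B = n₂/n₁ (light incident in a dielectric, refracted into crown glass).
n₂ = n₁ tan θ_B = 2.082 × tan 36.02° = 1.514.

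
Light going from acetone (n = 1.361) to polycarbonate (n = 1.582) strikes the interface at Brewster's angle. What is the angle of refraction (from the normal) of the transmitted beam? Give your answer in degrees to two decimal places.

θ_t ≈ 40.71°

tan θ_B = n₂/n₁ = 1.582/1.361 = 1.1624, so θ_B = 49.29°.
At Brewster's angle the reflected and refracted rays are perpendicular, so θ_t = 90° − θ_B = 90° − 49.29° = 40.71°.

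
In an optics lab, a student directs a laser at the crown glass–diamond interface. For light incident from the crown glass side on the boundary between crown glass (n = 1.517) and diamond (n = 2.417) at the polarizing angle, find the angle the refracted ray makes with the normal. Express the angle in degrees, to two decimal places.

tan θ_B = n₂/n₁ = 2.417/1.517 = 1.5933, so θ_B = 57.89°.
The refracted ray is perpendicular to the reflected ray, so θ_t = 90° − θ_B = 32.11°.

θ_t ≈ 32.11°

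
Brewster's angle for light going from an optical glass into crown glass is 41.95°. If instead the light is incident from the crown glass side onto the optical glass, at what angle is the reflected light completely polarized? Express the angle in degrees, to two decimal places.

Reversing the direction swaps n₁ and n₂, so tan θ_B' = 1/tan θ_B and θ_B' = 90° − θ_B.
Hence θ_B' = 90° − 41.95° = 48.05°.

θ_B' ≈ 48.05°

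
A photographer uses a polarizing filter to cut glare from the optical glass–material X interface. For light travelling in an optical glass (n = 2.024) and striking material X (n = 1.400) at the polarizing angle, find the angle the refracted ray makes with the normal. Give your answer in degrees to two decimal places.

First find Brewster's angle: tan θ_B = 1.400/2.024 = 0.6917, giving θ_B = 34.67°.
The refracted ray is perpendicular to the reflected ray, so θ_t = 90° − θ_B = 55.33°.

θ_t ≈ 55.33°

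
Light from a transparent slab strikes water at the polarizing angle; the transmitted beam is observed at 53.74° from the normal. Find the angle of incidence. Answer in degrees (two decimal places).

θ_B ≈ 36.26°

Brewster's condition makes the reflected and refracted beams perpendicular: θ_B + θ_t = 90°.
θ_B = 90° − 53.74° = 36.26°.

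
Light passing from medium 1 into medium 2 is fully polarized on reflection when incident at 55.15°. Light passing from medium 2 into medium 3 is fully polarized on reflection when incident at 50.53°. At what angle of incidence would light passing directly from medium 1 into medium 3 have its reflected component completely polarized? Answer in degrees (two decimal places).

θ_B ≈ 60.17°

Each Brewster angle gives a ratio: n₂/n₁ = tan 55.15° = 1.4361, n₃/n₂ = tan 50.53° = 1.2144.
Multiplying, n₃/n₁ = 1.4361 × 1.2144 = 1.7440, and θ_B(1→3) = arctan 1.7440 = 60.17°.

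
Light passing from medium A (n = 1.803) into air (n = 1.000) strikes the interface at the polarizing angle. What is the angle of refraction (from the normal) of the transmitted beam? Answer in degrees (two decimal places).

θ_t ≈ 60.99°

θ_B = arctan(n₂/n₁) = arctan(1.000/1.803) = 29.01°.
At Brewster's angle the reflected and refracted rays are perpendicular, so θ_t = 90° − θ_B = 90° − 29.01° = 60.99°.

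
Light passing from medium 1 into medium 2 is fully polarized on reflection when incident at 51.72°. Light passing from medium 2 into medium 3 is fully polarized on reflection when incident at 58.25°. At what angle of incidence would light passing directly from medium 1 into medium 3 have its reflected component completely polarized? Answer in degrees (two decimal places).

θ_B ≈ 63.97°

n₂/n₁ = tan 51.72° = 1.2671 and n₃/n₂ = tan 58.25° = 1.6160.
So n₃/n₁ = (n₂/n₁)(n₃/n₂) = 1.2671 × 1.6160 = 2.0477.
θ_B(1→3) = arctan(2.0477) = 63.97°.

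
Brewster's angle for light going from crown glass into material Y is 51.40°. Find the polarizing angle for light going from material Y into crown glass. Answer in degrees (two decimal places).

Reversing the direction swaps n₁ and n₂, so tan θ_B' = 1/tan θ_B and θ_B' = 90° − θ_B.
Hence θ_B' = 90° − 51.40° = 38.60°.

θ_B' ≈ 38.60°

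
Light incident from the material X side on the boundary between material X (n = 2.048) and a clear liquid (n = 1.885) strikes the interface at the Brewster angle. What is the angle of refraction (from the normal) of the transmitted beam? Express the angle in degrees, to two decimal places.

tan θ_B = n₂/n₁ = 1.885/2.048 = 0.9204, so θ_B = 42.63°.
At Brewster's angle the reflected and refracted rays are perpendicular, so θ_t = 90° − θ_B = 90° − 42.63° = 47.37°.

θ_t ≈ 47.37°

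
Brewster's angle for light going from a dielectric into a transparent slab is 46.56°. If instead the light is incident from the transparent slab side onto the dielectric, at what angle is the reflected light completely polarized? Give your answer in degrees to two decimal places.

Reversing the direction swaps n₁ and n₂, so tan θ_B' = 1/tan θ_B and θ_B' = 90° − θ_B.
Hence θ_B' = 90° − 46.56° = 43.44°.

θ_B' ≈ 43.44°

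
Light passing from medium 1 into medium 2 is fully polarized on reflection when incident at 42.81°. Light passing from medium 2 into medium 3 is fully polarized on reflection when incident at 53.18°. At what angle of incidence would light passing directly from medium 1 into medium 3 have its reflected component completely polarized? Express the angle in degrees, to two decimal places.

θ_B ≈ 51.06°

n₂/n₁ = tan 42.81° = 0.9263 and n₃/n₂ = tan 53.18° = 1.3358.
Multiplying, n₃/n₁ = 0.9263 × 1.3358 = 1.2374, and θ_B(1→3) = arctan 1.2374 = 51.06°.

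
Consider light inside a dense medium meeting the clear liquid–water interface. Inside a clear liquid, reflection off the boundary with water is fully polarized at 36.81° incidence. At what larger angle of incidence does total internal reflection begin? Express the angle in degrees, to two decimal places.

n₂/n₁ = tan 36.81° = 0.7484; the critical angle satisfies sin θ_c = n₂/n₁.
θ_c = arcsin(0.7484) = 48.45°.

θ_c ≈ 48.45°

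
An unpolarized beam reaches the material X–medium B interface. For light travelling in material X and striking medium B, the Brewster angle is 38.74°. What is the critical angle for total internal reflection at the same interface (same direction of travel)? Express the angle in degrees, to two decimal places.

tan θ_B = n₂/n₁ = tan 38.74° = 0.8023.
Total internal reflection: sin θ_c = n₂/n₁ = 0.8023.
θ_c = arcsin(0.8023) = 53.35°.

θ_c ≈ 53.35°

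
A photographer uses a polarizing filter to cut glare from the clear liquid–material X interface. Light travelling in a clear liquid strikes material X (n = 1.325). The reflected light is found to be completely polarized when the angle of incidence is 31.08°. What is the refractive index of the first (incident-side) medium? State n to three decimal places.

n ≈ 2.198

Full polarization of the reflected beam means tan θ_B = n₂/n₁, where n₁ is the incident medium (a clear liquid).
n₁ = n₂ / tan θ_B = 1.325 / tan 31.08° = 2.198.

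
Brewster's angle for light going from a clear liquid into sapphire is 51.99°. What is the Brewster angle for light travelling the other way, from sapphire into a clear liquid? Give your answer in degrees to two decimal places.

Reversing the direction swaps n₁ and n₂, so tan θ_B' = 1/tan θ_B and θ_B' = 90° − θ_B.
Hence θ_B' = 90° − 51.99° = 38.01°.

θ_B' ≈ 38.01°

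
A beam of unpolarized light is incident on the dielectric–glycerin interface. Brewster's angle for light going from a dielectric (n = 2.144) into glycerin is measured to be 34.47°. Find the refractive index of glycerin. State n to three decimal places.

At Brewster's angle, tan θ_B = n₂/n₁ with n₁ on the incident side (a dielectric) and n₂ on the transmitted side (glycerin).
n₂ = n₁ tan θ_B = 2.144 × tan 34.47° = 1.472.

n ≈ 1.472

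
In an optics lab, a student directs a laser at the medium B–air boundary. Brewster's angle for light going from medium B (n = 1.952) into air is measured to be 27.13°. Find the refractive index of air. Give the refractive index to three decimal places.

At Brewster's angle, tan θ_B = n₂/n₁ with n₁ on the incident side (medium B) and n₂ on the transmitted side (air).
n₂ = n₁ tan θ_B = 1.952 × tan 27.13° = 1.000.

n ≈ 1.000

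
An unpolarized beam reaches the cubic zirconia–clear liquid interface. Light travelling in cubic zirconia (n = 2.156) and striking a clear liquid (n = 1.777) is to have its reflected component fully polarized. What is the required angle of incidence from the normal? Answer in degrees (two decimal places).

θ_B ≈ 39.50°

Here n₂/n₁ = 1.777/2.156 = 0.8242, and Brewster's law gives tan θ_B = n₂/n₁.
θ_B = arctan(0.8242) = 39.50°.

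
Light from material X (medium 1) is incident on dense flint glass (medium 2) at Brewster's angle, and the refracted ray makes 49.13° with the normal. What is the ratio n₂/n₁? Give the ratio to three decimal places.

n₂/n₁ ≈ 0.865

θ_B + θ_t = 90°, so θ_B = 90° − 49.13° = 40.87°.
tan θ_B = n₂/n₁, so n₂/n₁ = tan 40.87° = 0.865.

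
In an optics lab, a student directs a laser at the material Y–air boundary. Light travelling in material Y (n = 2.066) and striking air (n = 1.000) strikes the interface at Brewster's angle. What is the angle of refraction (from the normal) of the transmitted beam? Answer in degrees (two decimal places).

First find Brewster's angle: tan θ_B = 1.000/2.066 = 0.4840, giving θ_B = 25.83°.
The refracted ray is perpendicular to the reflected ray, so θ_t = 90° − θ_B = 64.17°.

θ_t ≈ 64.17°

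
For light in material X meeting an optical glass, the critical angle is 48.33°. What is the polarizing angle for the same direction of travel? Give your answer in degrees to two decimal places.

n₂/n₁ = sin θ_c = sin 48.33° = 0.7470.
tan θ_B equals the same ratio, so θ_B = arctan(0.7470) = 36.76°.

θ_B ≈ 36.76°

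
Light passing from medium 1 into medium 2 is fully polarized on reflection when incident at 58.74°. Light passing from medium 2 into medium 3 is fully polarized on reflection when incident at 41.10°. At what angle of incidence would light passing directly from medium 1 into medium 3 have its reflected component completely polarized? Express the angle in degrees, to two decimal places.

θ_B ≈ 55.17°

tan θ_B(1→2) = n₂/n₁ = tan 58.74° = 1.6473.
tan θ_B(2→3) = n₃/n₂ = tan 41.10° = 0.8724.
n₃/n₁ = 1.4370. Then tan θ_B(1→3) = n₃/n₁, so θ_B(1→3) = arctan(1.4370) = 55.17°.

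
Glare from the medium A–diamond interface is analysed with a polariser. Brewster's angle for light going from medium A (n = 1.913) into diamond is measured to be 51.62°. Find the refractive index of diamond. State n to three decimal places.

n ≈ 2.415

Brewster's law: tan θ_B = n₂/n₁ (light incident in medium A, refracted into diamond).
n₂ = n₁ tan θ_B = 1.913 × tan 51.62° = 2.415.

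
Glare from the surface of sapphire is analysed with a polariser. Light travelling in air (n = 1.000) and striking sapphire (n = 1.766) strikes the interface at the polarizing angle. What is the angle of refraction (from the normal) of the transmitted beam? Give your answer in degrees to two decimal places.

θ_B = arctan(n₂/n₁) = arctan(1.766/1.000) = 60.48°.
Since θ_B + θ_t = 90° at Brewster incidence, θ_t = 90° − 60.48° = 29.52°.

θ_t ≈ 29.52°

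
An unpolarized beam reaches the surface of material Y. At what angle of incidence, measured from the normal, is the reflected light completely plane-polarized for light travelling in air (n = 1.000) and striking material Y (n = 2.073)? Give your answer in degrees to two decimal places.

tan θ_B = n₂/n₁ = 2.073/1.000 = 2.0730.
So θ_B = arctan 2.0730 = 64.25°.

θ_B ≈ 64.25°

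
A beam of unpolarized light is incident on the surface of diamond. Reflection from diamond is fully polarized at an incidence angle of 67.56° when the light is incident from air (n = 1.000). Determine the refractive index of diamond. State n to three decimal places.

n ≈ 2.421

Full polarization of the reflected beam means tan θ_B = n₂/n₁, where n₁ is the incident medium (air).
n₂ = n₁ tan θ_B = 1.000 × tan 67.56° = 2.421.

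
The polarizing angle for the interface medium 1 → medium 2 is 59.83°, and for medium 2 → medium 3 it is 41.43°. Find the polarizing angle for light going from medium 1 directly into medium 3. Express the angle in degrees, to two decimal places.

n₂/n₁ = tan 59.83° = 1.7202 and n₃/n₂ = tan 41.43° = 0.8825.
So n₃/n₁ = (n₂/n₁)(n₃/n₂) = 1.7202 × 0.8825 = 1.5182.
θ_B(1→3) = arctan(1.5182) = 56.63°.

θ_B ≈ 56.63°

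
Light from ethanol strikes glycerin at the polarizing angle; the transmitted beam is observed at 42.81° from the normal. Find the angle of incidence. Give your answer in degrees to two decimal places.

Since the reflected and refracted rays are at right angles at the polarizing angle, θ_B + θ_t = 90°.
θ_B = 90° − 42.81° = 47.19°.

θ_B ≈ 47.19°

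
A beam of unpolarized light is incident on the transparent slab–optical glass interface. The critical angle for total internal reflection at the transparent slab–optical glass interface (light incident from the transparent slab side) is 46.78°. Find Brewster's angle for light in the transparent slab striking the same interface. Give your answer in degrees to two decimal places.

θ_B ≈ 36.08°

sin θ_c = n₂/n₁, so n₂/n₁ = sin 46.78° = 0.7287.
Brewster: tan θ_B = n₂/n₁ = 0.7287.
θ_B = arctan(0.7287) = 36.08°.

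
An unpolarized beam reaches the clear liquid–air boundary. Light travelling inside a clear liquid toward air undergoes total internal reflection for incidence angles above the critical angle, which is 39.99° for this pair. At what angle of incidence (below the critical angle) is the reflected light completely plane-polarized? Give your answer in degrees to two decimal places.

θ_B ≈ 32.73°

n₂/n₁ = sin θ_c = sin 39.99° = 0.6427.
tan θ_B equals the same ratio, so θ_B = arctan(0.6427) = 32.73°.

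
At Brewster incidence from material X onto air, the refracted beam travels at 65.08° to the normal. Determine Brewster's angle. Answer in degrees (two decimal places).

θ_B ≈ 24.92°

Since the reflected and refracted rays are at right angles at the polarizing angle, θ_B + θ_t = 90°.
θ_B = 90° − 65.08° = 24.92°.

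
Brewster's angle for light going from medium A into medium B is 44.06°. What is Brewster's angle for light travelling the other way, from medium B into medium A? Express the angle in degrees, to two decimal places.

tan θ_B' = n₁/n₂ = 1/tan θ_B, so θ_B' = 90° − θ_B.
θ_B' = 90° − 44.06° = 45.94°.

θ_B' ≈ 45.94°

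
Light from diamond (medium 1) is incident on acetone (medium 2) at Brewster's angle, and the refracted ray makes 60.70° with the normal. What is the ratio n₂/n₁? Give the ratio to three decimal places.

At Brewster incidence θ_B = 90° − θ_t = 90° − 60.70° = 29.30°.
Then n₂/n₁ = tan θ_B = tan 29.30° = 0.561.

n₂/n₁ ≈ 0.561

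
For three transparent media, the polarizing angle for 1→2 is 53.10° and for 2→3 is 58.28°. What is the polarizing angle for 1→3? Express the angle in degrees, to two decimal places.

Each Brewster angle gives a ratio: n₂/n₁ = tan 53.10° = 1.3319, n₃/n₂ = tan 58.28° = 1.6179.
n₃/n₁ = 2.1548. Then tan θ_B(1→3) = n₃/n₁, so θ_B(1→3) = arctan(2.1548) = 65.10°.

θ_B ≈ 65.10°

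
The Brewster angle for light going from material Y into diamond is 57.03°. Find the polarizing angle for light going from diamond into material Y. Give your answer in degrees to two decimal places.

tan θ_B' = n₁/n₂ = 1/tan θ_B, so θ_B' = 90° − θ_B.
θ_B' = 90° − 57.03° = 32.97°.

θ_B' ≈ 32.97°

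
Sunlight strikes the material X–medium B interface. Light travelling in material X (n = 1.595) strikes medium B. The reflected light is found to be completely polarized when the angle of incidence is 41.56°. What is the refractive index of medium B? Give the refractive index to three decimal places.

n ≈ 1.414

Brewster's law: tan θ_B = n₂/n₁ (light incident in material X, refracted into medium B).
n₂ = n₁ tan θ_B = 1.595 × tan 41.56° = 1.414.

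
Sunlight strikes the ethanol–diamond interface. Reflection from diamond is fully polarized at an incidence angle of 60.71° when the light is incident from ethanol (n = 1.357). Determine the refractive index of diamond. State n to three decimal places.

Full polarization of the reflected beam means tan θ_B = n₂/n₁, where n₁ is the incident medium (ethanol).
n₂ = n₁ tan θ_B = 1.357 × tan 60.71° = 2.419.

n ≈ 2.419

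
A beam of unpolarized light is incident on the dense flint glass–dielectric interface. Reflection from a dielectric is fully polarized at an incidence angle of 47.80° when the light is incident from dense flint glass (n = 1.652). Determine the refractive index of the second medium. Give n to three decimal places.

n ≈ 1.822

Full polarization of the reflected beam means tan θ_B = n₂/n₁, where n₁ is the incident medium (dense flint glass).
n₂ = n₁ tan θ_B = 1.652 × tan 47.80° = 1.822.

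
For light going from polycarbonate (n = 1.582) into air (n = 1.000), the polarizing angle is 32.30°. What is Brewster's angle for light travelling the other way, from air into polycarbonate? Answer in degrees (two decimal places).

Reversing the direction swaps n₁ and n₂, so tan θ_B' = 1/tan θ_B and θ_B' = 90° − θ_B.
Hence θ_B' = 90° − 32.30° = 57.70°.

θ_B' ≈ 57.70°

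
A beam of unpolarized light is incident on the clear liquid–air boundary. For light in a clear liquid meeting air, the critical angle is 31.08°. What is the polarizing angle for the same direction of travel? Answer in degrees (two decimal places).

θ_B ≈ 27.30°

At the critical angle sin θ_c = n₂/n₁, giving n₂/n₁ = sin 31.08° = 0.5162.
Then tan θ_B = n₂/n₁ = 0.5162, so θ_B = arctan 0.5162 = 27.30°.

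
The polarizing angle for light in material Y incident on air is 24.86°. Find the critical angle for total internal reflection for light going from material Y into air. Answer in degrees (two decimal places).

From Brewster, n₂/n₁ = tan θ_B = tan 24.86° = 0.4633.
Then sin θ_c = n₂/n₁ = 0.4633, so θ_c = arcsin 0.4633 = 27.60°.

θ_c ≈ 27.60°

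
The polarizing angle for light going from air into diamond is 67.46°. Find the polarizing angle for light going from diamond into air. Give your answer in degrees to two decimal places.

The two Brewster angles are complementary: θ_B' = 90° − θ_B = 90° − 67.46° = 22.54°.

θ_B' ≈ 22.54°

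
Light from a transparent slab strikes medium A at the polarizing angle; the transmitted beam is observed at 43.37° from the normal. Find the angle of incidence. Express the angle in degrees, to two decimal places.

θ_B ≈ 46.63°

At Brewster's angle the reflected and refracted rays are perpendicular, so θ_B + θ_t = 90°.
θ_B = 90° − 43.37° = 46.63°.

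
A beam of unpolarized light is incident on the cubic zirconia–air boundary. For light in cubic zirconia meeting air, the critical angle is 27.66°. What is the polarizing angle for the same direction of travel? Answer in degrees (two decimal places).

sin θ_c = n₂/n₁, so n₂/n₁ = sin 27.66° = 0.4642.
Brewster: tan θ_B = n₂/n₁ = 0.4642.
θ_B = arctan(0.4642) = 24.90°.

θ_B ≈ 24.90°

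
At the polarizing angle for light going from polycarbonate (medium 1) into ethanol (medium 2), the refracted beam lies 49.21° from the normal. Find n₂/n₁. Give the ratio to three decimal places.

θ_B + θ_t = 90°, so θ_B = 90° − 49.21° = 40.79°.
tan θ_B = n₂/n₁, so n₂/n₁ = tan 40.79° = 0.863.

n₂/n₁ ≈ 0.863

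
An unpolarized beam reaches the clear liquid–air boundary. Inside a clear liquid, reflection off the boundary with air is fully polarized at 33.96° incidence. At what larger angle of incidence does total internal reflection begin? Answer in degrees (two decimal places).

n₂/n₁ = tan 33.96° = 0.6735; the critical angle satisfies sin θ_c = n₂/n₁.
θ_c = arcsin(0.6735) = 42.34°.

θ_c ≈ 42.34°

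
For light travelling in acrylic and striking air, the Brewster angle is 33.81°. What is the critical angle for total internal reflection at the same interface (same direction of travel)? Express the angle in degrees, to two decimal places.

θ_c ≈ 42.04°

n₂/n₁ = tan 33.81° = 0.6697; the critical angle satisfies sin θ_c = n₂/n₁.
θ_c = arcsin(0.6697) = 42.04°.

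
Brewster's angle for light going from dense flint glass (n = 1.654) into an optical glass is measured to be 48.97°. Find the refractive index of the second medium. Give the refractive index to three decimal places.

n ≈ 1.901

Full polarization of the reflected beam means tan θ_B = n₂/n₁, where n₁ is the incident medium (dense flint glass).
n₂ = n₁ tan θ_B = 1.654 × tan 48.97° = 1.901.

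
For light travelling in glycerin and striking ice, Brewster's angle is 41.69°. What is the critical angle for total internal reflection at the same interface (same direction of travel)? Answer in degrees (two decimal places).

θ_c ≈ 62.96°

n₂/n₁ = tan 41.69° = 0.8907; the critical angle satisfies sin θ_c = n₂/n₁.
θ_c = arcsin(0.8907) = 62.96°.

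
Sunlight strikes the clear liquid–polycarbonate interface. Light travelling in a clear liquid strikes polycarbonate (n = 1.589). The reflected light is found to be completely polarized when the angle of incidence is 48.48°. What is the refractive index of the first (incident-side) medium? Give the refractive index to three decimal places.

n ≈ 1.407

Brewster's law: tan θ_B = n₂/n₁ (light incident in a clear liquid, refracted into polycarbonate).
n₁ = n₂ / tan θ_B = 1.589 / tan 48.48° = 1.407.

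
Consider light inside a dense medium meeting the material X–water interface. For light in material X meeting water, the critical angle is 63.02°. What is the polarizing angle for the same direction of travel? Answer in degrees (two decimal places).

θ_B ≈ 41.71°

At the critical angle sin θ_c = n₂/n₁, giving n₂/n₁ = sin 63.02° = 0.8912.
Then tan θ_B = n₂/n₁ = 0.8912, so θ_B = arctan 0.8912 = 41.71°.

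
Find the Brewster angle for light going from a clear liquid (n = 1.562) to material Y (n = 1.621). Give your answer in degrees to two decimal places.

θ_B ≈ 46.06°

At Brewster's angle the reflected and refracted rays are perpendicular, which with Snell's law gives tan θ_B = n₂/n₁.
Here n₂/n₁ = 1.621/1.562 = 1.0378, and Brewster's law gives tan θ_B = n₂/n₁.
θ_B = arctan(1.0378) = 46.06°.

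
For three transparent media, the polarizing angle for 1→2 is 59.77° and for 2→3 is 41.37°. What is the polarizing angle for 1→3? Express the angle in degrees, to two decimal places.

tan θ_B(1→2) = n₂/n₁ = tan 59.77° = 1.7161.
tan θ_B(2→3) = n₃/n₂ = tan 41.37° = 0.8807.
So n₃/n₁ = (n₂/n₁)(n₃/n₂) = 1.7161 × 0.8807 = 1.5114.
θ_B(1→3) = arctan(1.5114) = 56.51°.

θ_B ≈ 56.51°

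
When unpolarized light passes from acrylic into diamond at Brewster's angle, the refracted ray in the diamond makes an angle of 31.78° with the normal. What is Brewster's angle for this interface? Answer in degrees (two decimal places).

θ_B ≈ 58.22°

Brewster's condition makes the reflected and refracted beams perpendicular: θ_B + θ_t = 90°.
θ_B = 90° − 31.78° = 58.22°.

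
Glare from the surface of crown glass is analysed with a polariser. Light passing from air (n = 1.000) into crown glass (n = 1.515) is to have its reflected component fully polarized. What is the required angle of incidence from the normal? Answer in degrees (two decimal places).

θ_B ≈ 56.57°

Brewster's condition: tan θ_B = n₂/n₁ = 1.515/1.000 = 1.5150. Taking the arctangent, θ_B = 56.57°.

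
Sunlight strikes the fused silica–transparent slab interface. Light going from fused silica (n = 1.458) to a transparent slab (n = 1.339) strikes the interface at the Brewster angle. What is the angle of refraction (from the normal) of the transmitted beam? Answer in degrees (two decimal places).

θ_t ≈ 47.44°

First find Brewster's angle: tan θ_B = 1.339/1.458 = 0.9184, giving θ_B = 42.56°.
The refracted ray is perpendicular to the reflected ray, so θ_t = 90° − θ_B = 47.44°.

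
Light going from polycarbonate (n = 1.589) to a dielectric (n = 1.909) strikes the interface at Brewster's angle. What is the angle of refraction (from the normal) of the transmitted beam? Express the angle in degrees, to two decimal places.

tan θ_B = n₂/n₁ = 1.909/1.589 = 1.2014, so θ_B = 50.23°.
At Brewster's angle the reflected and refracted rays are perpendicular, so θ_t = 90° − θ_B = 90° − 50.23° = 39.77°.

θ_t ≈ 39.77°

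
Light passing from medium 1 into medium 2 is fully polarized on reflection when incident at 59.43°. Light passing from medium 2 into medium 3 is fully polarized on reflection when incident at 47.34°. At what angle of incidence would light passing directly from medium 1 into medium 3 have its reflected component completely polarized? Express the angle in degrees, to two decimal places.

θ_B ≈ 61.44°

Each Brewster angle gives a ratio: n₂/n₁ = tan 59.43° = 1.6929, n₃/n₂ = tan 47.34° = 1.0852.
Multiplying, n₃/n₁ = 1.6929 × 1.0852 = 1.8372, and θ_B(1→3) = arctan 1.8372 = 61.44°.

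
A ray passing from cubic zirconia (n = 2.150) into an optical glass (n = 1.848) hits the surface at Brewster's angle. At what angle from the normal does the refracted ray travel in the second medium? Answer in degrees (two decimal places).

θ_B = arctan(n₂/n₁) = arctan(1.848/2.150) = 40.68°.
At Brewster's angle the reflected and refracted rays are perpendicular, so θ_t = 90° − θ_B = 90° − 40.68° = 49.32°.

θ_t ≈ 49.32°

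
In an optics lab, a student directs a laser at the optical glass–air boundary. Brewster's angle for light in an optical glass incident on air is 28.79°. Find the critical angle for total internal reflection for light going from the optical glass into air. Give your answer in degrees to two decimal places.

θ_c ≈ 33.33°

tan θ_B = n₂/n₁ = tan 28.79° = 0.5495.
Total internal reflection: sin θ_c = n₂/n₁ = 0.5495.
θ_c = arcsin(0.5495) = 33.33°.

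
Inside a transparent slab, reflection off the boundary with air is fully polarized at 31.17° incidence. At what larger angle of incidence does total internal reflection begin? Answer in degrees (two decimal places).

θ_c ≈ 37.22°

From Brewster, n₂/n₁ = tan θ_B = tan 31.17° = 0.6049.
Then sin θ_c = n₂/n₁ = 0.6049, so θ_c = arcsin 0.6049 = 37.22°.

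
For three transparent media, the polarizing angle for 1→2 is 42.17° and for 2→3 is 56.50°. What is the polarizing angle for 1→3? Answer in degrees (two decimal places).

θ_B ≈ 53.84°

tan θ_B(1→2) = n₂/n₁ = tan 42.17° = 0.9058.
tan θ_B(2→3) = n₃/n₂ = tan 56.50° = 1.5108.
n₃/n₁ = 1.3685. Then tan θ_B(1→3) = n₃/n₁, so θ_B(1→3) = arctan(1.3685) = 53.84°.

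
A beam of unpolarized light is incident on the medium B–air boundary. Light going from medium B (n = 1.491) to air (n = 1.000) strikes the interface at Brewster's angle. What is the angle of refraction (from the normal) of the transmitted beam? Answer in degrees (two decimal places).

θ_t ≈ 56.15°

First find Brewster's angle: tan θ_B = 1.000/1.491 = 0.6707, giving θ_B = 33.85°.
The refracted ray is perpendicular to the reflected ray, so θ_t = 90° − θ_B = 56.15°.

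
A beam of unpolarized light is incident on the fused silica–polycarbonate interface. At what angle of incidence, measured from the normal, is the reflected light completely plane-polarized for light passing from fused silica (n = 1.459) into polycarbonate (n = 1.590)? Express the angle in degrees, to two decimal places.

θ_B ≈ 47.46°

tan θ_B = n₂/n₁ = 1.590/1.459 = 1.0898.
So θ_B = arctan 1.0898 = 47.46°.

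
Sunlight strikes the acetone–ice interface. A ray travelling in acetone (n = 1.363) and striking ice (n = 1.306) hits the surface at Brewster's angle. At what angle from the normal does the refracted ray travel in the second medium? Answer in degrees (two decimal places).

θ_B = arctan(n₂/n₁) = arctan(1.306/1.363) = 43.78°.
Since θ_B + θ_t = 90° at Brewster incidence, θ_t = 90° − 43.78° = 46.22°.

θ_t ≈ 46.22°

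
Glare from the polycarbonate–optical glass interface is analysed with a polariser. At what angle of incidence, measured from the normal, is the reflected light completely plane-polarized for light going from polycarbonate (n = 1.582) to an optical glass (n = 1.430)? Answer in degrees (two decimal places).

θ_B ≈ 42.11°

tan θ_B = n₂/n₁ = 1.430/1.582 = 0.9039. Taking the arctangent, θ_B = 42.11°.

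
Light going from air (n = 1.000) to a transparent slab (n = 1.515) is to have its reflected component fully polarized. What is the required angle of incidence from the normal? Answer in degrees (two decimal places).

Here n₂/n₁ = 1.515/1.000 = 1.5150, and Brewster's law gives tan θ_B = n₂/n₁.
θ_B = arctan(1.5150) = 56.57°.

θ_B ≈ 56.57°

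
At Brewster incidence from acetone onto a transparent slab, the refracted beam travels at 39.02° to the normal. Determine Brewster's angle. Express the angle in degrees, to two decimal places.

θ_B ≈ 50.98°

Since the reflected and refracted rays are at right angles at the polarizing angle, θ_B + θ_t = 90°.
θ_B = 90° − 39.02° = 50.98°.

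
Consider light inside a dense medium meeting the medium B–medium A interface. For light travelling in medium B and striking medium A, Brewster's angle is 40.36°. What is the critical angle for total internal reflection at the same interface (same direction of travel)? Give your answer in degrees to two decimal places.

θ_c ≈ 58.20°

From Brewster, n₂/n₁ = tan θ_B = tan 40.36° = 0.8499.
Then sin θ_c = n₂/n₁ = 0.8499, so θ_c = arcsin 0.8499 = 58.20°.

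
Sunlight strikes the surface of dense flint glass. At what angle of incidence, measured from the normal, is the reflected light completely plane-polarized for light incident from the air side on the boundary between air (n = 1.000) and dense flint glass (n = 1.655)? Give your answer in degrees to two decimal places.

θ_B ≈ 58.86°

tan θ_B = n₂/n₁ = 1.655/1.000 = 1.6550. Taking the arctangent, θ_B = 58.86°.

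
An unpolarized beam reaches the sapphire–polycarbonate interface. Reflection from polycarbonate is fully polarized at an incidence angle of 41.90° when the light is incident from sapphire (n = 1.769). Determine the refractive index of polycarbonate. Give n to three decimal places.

n ≈ 1.587

Full polarization of the reflected beam means tan θ_B = n₂/n₁, where n₁ is the incident medium (sapphire).
n₂ = n₁ tan θ_B = 1.769 × tan 41.90° = 1.587.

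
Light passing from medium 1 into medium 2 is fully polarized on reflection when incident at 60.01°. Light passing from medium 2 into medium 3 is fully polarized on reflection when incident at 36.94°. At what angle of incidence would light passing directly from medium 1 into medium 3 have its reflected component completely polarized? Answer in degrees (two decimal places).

tan θ_B(1→2) = n₂/n₁ = tan 60.01° = 1.7327.
tan θ_B(2→3) = n₃/n₂ = tan 36.94° = 0.7519.
Multiplying, n₃/n₁ = 1.7327 × 0.7519 = 1.3029, and θ_B(1→3) = arctan 1.3029 = 52.49°.

θ_B ≈ 52.49°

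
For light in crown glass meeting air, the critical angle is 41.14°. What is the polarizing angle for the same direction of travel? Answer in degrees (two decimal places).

sin θ_c = n₂/n₁, so n₂/n₁ = sin 41.14° = 0.6579.
Brewster: tan θ_B = n₂/n₁ = 0.6579.
θ_B = arctan(0.6579) = 33.34°.

θ_B ≈ 33.34°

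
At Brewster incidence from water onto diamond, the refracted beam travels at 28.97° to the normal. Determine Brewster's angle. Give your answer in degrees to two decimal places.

At Brewster's angle the reflected and refracted rays are perpendicular, so θ_B + θ_t = 90°.
θ_B = 90° − 28.97° = 61.03°.

θ_B ≈ 61.03°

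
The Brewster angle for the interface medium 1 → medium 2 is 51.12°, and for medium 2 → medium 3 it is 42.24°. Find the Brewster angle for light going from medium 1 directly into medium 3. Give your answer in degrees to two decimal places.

θ_B ≈ 48.39°

tan θ_B(1→2) = n₂/n₁ = tan 51.12° = 1.2402.
tan θ_B(2→3) = n₃/n₂ = tan 42.24° = 0.9080.
n₃/n₁ = 1.1261. Then tan θ_B(1→3) = n₃/n₁, so θ_B(1→3) = arctan(1.1261) = 48.39°.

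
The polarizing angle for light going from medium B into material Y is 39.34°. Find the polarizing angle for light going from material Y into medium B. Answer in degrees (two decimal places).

Reversing the direction swaps n₁ and n₂, so tan θ_B' = 1/tan θ_B and θ_B' = 90° − θ_B.
Hence θ_B' = 90° − 39.34° = 50.66°.

θ_B' ≈ 50.66°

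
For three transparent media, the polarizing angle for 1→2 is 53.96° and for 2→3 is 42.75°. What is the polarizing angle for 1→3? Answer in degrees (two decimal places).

θ_B ≈ 51.79°

tan θ_B(1→2) = n₂/n₁ = tan 53.96° = 1.3744.
tan θ_B(2→3) = n₃/n₂ = tan 42.75° = 0.9244.
So n₃/n₁ = (n₂/n₁)(n₃/n₂) = 1.3744 × 0.9244 = 1.2704.
θ_B(1→3) = arctan(1.2704) = 51.79°.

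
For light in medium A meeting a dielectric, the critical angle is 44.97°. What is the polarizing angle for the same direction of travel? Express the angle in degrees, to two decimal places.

At the critical angle sin θ_c = n₂/n₁, giving n₂/n₁ = sin 44.97° = 0.7067.
Then tan θ_B = n₂/n₁ = 0.7067, so θ_B = arctan 0.7067 = 35.25°.

θ_B ≈ 35.25°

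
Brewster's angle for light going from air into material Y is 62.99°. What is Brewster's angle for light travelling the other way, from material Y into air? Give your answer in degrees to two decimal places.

θ_B' ≈ 27.01°

The two Brewster angles are complementary: θ_B' = 90° − θ_B = 90° − 62.99° = 27.01°.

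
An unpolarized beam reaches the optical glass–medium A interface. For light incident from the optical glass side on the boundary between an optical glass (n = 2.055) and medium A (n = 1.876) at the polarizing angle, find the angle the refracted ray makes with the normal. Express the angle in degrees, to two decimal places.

θ_t ≈ 47.61°

tan θ_B = n₂/n₁ = 1.876/2.055 = 0.9129, so θ_B = 42.39°.
The refracted ray is perpendicular to the reflected ray, so θ_t = 90° − θ_B = 47.61°.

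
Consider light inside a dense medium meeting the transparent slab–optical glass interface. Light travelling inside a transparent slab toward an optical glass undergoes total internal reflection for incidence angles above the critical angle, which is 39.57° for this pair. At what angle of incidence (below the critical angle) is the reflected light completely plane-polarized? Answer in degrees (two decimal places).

At the critical angle sin θ_c = n₂/n₁, giving n₂/n₁ = sin 39.57° = 0.6370.
Then tan θ_B = n₂/n₁ = 0.6370, so θ_B = arctan 0.6370 = 32.50°.

θ_B ≈ 32.50°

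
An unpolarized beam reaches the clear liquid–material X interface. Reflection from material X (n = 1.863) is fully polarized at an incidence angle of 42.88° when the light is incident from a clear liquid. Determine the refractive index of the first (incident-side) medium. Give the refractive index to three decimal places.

n ≈ 2.006

Full polarization of the reflected beam means tan θ_B = n₂/n₁, where n₁ is the incident medium (a clear liquid).
n₁ = n₂ / tan θ_B = 1.863 / tan 42.88° = 2.006.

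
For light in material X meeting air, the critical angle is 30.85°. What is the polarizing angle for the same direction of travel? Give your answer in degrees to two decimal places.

θ_B ≈ 27.15°

sin θ_c = n₂/n₁, so n₂/n₁ = sin 30.85° = 0.5128.
Brewster: tan θ_B = n₂/n₁ = 0.5128.
θ_B = arctan(0.5128) = 27.15°.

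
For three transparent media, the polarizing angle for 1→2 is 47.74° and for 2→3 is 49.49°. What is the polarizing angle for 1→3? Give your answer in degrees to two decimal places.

θ_B ≈ 52.18°

n₂/n₁ = tan 47.74° = 1.1005 and n₃/n₂ = tan 49.49° = 1.1704.
Multiplying, n₃/n₁ = 1.1005 × 1.1704 = 1.2881, and θ_B(1→3) = arctan 1.2881 = 52.18°.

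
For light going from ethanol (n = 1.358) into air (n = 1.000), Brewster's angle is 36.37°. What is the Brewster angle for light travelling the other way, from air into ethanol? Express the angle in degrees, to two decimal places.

θ_B' ≈ 53.63°

Reversing the direction swaps n₁ and n₂, so tan θ_B' = 1/tan θ_B and θ_B' = 90° − θ_B.
Hence θ_B' = 90° − 36.37° = 53.63°.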